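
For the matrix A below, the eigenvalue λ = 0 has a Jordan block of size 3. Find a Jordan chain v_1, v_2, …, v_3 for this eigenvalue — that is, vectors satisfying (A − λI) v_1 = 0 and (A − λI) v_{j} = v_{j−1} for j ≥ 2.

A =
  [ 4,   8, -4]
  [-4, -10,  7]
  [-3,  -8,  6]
A Jordan chain for λ = 0 of length 3:
v_1 = (-4, 3, 2)ᵀ
v_2 = (4, -4, -3)ᵀ
v_3 = (1, 0, 0)ᵀ

Let N = A − (0)·I. We want v_3 with N^3 v_3 = 0 but N^2 v_3 ≠ 0; then v_{j-1} := N · v_j for j = 3, …, 2.

Pick v_3 = (1, 0, 0)ᵀ.
Then v_2 = N · v_3 = (4, -4, -3)ᵀ.
Then v_1 = N · v_2 = (-4, 3, 2)ᵀ.

Sanity check: (A − (0)·I) v_1 = (0, 0, 0)ᵀ = 0. ✓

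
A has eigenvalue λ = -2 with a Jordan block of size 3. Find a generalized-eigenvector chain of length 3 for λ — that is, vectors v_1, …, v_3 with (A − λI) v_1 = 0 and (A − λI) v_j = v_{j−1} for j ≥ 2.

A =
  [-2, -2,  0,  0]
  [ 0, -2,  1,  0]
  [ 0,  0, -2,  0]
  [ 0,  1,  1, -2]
A Jordan chain for λ = -2 of length 3:
v_1 = (-2, 0, 0, 1)ᵀ
v_2 = (0, 1, 0, 1)ᵀ
v_3 = (0, 0, 1, 0)ᵀ

Let N = A − (-2)·I. We want v_3 with N^3 v_3 = 0 but N^2 v_3 ≠ 0; then v_{j-1} := N · v_j for j = 3, …, 2.

Pick v_3 = (0, 0, 1, 0)ᵀ.
Then v_2 = N · v_3 = (0, 1, 0, 1)ᵀ.
Then v_1 = N · v_2 = (-2, 0, 0, 1)ᵀ.

Sanity check: (A − (-2)·I) v_1 = (0, 0, 0, 0)ᵀ = 0. ✓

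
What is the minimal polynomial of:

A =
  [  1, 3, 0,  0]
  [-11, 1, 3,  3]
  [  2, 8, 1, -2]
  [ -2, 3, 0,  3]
x^4 - 6*x^3 + 12*x^2 - 10*x + 3

The characteristic polynomial is χ_A(x) = (x - 3)*(x - 1)^3, so the eigenvalues are known. The minimal polynomial is
  m_A(x) = Π_λ (x − λ)^{k_λ}
where k_λ is the size of the *largest* Jordan block for λ (equivalently, the smallest k with (A − λI)^k v = 0 for every generalised eigenvector v of λ).

  λ = 1: largest Jordan block has size 3, contributing (x − 1)^3
  λ = 3: largest Jordan block has size 1, contributing (x − 3)

So m_A(x) = (x - 3)*(x - 1)^3 = x^4 - 6*x^3 + 12*x^2 - 10*x + 3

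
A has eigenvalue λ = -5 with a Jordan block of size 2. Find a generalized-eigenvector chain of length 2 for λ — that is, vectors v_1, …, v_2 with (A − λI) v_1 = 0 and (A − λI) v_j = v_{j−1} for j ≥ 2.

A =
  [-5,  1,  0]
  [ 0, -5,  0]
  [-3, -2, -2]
A Jordan chain for λ = -5 of length 2:
v_1 = (-1, 0, -1)ᵀ
v_2 = (1, -1, 0)ᵀ

Let N = A − (-5)·I. We want v_2 with N^2 v_2 = 0 but N^1 v_2 ≠ 0; then v_{j-1} := N · v_j for j = 2, …, 2.

Pick v_2 = (1, -1, 0)ᵀ.
Then v_1 = N · v_2 = (-1, 0, -1)ᵀ.

Sanity check: (A − (-5)·I) v_1 = (0, 0, 0)ᵀ = 0. ✓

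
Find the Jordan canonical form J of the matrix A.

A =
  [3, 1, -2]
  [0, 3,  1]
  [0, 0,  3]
J_3(3)

The characteristic polynomial is
  det(x·I − A) = x^3 - 9*x^2 + 27*x - 27 = (x - 3)^3

Eigenvalues and multiplicities (the geometric multiplicity of λ is n − rank(A − λI), which equals the number of Jordan blocks for λ):
  λ = 3: algebraic multiplicity = 3, geometric multiplicity = 1

Determining the block sizes for each eigenvalue:
  λ = 3: one block (gm = 1), so the single block has size am = 3 → block sizes [3]

Assembling the blocks gives a Jordan form
J =
  [3, 1, 0]
  [0, 3, 1]
  [0, 0, 3]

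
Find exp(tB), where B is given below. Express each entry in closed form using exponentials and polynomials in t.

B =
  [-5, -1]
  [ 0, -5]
e^{tB} =
  [exp(-5*t), -t*exp(-5*t)]
  [0, exp(-5*t)]

Strategy: write B = P · J · P⁻¹ where J is a Jordan canonical form, so e^{tB} = P · e^{tJ} · P⁻¹, and e^{tJ} can be computed block-by-block.

B has Jordan form
J =
  [-5,  1]
  [ 0, -5]
(up to reordering of blocks).

Per-block formulas:
  For a 2×2 Jordan block J_2(-5): exp(t · J_2(-5)) = e^(-5t)·(I + t·N), where N is the 2×2 nilpotent shift.

After assembling e^{tJ} and conjugating by P, we get:

e^{tB} =
  [exp(-5*t), -t*exp(-5*t)]
  [0, exp(-5*t)]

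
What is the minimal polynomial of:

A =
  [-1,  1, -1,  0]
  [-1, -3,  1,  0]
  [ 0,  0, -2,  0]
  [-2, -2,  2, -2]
x^2 + 4*x + 4

The characteristic polynomial is χ_A(x) = (x + 2)^4, so the eigenvalues are known. The minimal polynomial is
  m_A(x) = Π_λ (x − λ)^{k_λ}
where k_λ is the size of the *largest* Jordan block for λ (equivalently, the smallest k with (A − λI)^k v = 0 for every generalised eigenvector v of λ).

  λ = -2: largest Jordan block has size 2, contributing (x + 2)^2

So m_A(x) = (x + 2)^2 = x^2 + 4*x + 4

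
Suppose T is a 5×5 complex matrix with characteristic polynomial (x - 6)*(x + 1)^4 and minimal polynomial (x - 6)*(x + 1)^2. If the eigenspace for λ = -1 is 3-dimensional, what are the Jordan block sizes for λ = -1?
Block sizes for λ = -1: [2, 1, 1]

Step 1 — from the characteristic polynomial, algebraic multiplicity of λ = -1 is 4. From dim ker(T − (-1)·I) = 3, there are exactly 3 Jordan blocks for λ = -1.
Step 2 — from the minimal polynomial, the factor (x + 1)^2 tells us the largest block for λ = -1 has size 2.
Step 3 — with total size 4, 3 blocks, and largest block 2, the block sizes (in nonincreasing order) are [2, 1, 1].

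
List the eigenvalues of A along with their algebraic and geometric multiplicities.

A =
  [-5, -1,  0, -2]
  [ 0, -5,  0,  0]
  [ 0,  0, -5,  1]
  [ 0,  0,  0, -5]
λ = -5: alg = 4, geom = 2

Step 1 — factor the characteristic polynomial to read off the algebraic multiplicities:
  χ_A(x) = (x + 5)^4

Step 2 — compute geometric multiplicities via the rank-nullity identity g(λ) = n − rank(A − λI):
  rank(A − (-5)·I) = 2, so dim ker(A − (-5)·I) = n − 2 = 2

Summary:
  λ = -5: algebraic multiplicity = 4, geometric multiplicity = 2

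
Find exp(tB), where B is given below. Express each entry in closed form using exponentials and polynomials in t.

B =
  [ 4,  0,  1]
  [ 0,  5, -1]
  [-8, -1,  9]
e^{tB} =
  [-2*t^2*exp(6*t) - 2*t*exp(6*t) + exp(6*t), -t^2*exp(6*t)/2, t^2*exp(6*t)/2 + t*exp(6*t)]
  [4*t^2*exp(6*t), t^2*exp(6*t) - t*exp(6*t) + exp(6*t), -t^2*exp(6*t) - t*exp(6*t)]
  [-4*t^2*exp(6*t) - 8*t*exp(6*t), -t^2*exp(6*t) - t*exp(6*t), t^2*exp(6*t) + 3*t*exp(6*t) + exp(6*t)]

Strategy: write B = P · J · P⁻¹ where J is a Jordan canonical form, so e^{tB} = P · e^{tJ} · P⁻¹, and e^{tJ} can be computed block-by-block.

B has Jordan form
J =
  [6, 1, 0]
  [0, 6, 1]
  [0, 0, 6]
(up to reordering of blocks).

Per-block formulas:
  For a 3×3 Jordan block J_3(6): exp(t · J_3(6)) = e^(6t)·(I + t·N + (t^2/2)·N^2), where N is the 3×3 nilpotent shift.

After assembling e^{tJ} and conjugating by P, we get:

e^{tB} =
  [-2*t^2*exp(6*t) - 2*t*exp(6*t) + exp(6*t), -t^2*exp(6*t)/2, t^2*exp(6*t)/2 + t*exp(6*t)]
  [4*t^2*exp(6*t), t^2*exp(6*t) - t*exp(6*t) + exp(6*t), -t^2*exp(6*t) - t*exp(6*t)]
  [-4*t^2*exp(6*t) - 8*t*exp(6*t), -t^2*exp(6*t) - t*exp(6*t), t^2*exp(6*t) + 3*t*exp(6*t) + exp(6*t)]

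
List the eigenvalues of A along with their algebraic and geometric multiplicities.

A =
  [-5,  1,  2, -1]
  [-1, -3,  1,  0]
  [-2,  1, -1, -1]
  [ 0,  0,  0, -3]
λ = -3: alg = 4, geom = 2

Step 1 — factor the characteristic polynomial to read off the algebraic multiplicities:
  χ_A(x) = (x + 3)^4

Step 2 — compute geometric multiplicities via the rank-nullity identity g(λ) = n − rank(A − λI):
  rank(A − (-3)·I) = 2, so dim ker(A − (-3)·I) = n − 2 = 2

Summary:
  λ = -3: algebraic multiplicity = 4, geometric multiplicity = 2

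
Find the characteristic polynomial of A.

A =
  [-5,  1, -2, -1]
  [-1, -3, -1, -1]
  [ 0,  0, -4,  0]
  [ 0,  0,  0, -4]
x^4 + 16*x^3 + 96*x^2 + 256*x + 256

Expanding det(x·I − A) (e.g. by cofactor expansion or by noting that A is similar to its Jordan form J, which has the same characteristic polynomial as A) gives
  χ_A(x) = x^4 + 16*x^3 + 96*x^2 + 256*x + 256
which factors as (x + 4)^4. The eigenvalues (with algebraic multiplicities) are λ = -4 with multiplicity 4.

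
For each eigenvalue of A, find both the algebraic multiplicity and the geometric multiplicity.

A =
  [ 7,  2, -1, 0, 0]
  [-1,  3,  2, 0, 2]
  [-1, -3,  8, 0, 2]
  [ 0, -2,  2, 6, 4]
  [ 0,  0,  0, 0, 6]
λ = 6: alg = 5, geom = 3

Step 1 — factor the characteristic polynomial to read off the algebraic multiplicities:
  χ_A(x) = (x - 6)^5

Step 2 — compute geometric multiplicities via the rank-nullity identity g(λ) = n − rank(A − λI):
  rank(A − (6)·I) = 2, so dim ker(A − (6)·I) = n − 2 = 3

Summary:
  λ = 6: algebraic multiplicity = 5, geometric multiplicity = 3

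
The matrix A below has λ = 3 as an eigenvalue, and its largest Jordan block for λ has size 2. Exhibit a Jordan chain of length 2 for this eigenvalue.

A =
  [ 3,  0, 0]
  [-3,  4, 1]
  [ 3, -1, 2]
A Jordan chain for λ = 3 of length 2:
v_1 = (0, -3, 3)ᵀ
v_2 = (1, 0, 0)ᵀ

Let N = A − (3)·I. We want v_2 with N^2 v_2 = 0 but N^1 v_2 ≠ 0; then v_{j-1} := N · v_j for j = 2, …, 2.

Pick v_2 = (1, 0, 0)ᵀ.
Then v_1 = N · v_2 = (0, -3, 3)ᵀ.

Sanity check: (A − (3)·I) v_1 = (0, 0, 0)ᵀ = 0. ✓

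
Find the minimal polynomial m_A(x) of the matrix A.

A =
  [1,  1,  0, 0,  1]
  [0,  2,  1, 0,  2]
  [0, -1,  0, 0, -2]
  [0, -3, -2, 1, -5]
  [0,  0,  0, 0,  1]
x^3 - 3*x^2 + 3*x - 1

The characteristic polynomial is χ_A(x) = (x - 1)^5, so the eigenvalues are known. The minimal polynomial is
  m_A(x) = Π_λ (x − λ)^{k_λ}
where k_λ is the size of the *largest* Jordan block for λ (equivalently, the smallest k with (A − λI)^k v = 0 for every generalised eigenvector v of λ).

  λ = 1: largest Jordan block has size 3, contributing (x − 1)^3

So m_A(x) = (x - 1)^3 = x^3 - 3*x^2 + 3*x - 1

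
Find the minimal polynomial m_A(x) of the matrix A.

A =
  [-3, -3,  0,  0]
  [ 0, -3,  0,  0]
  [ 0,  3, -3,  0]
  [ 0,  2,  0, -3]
x^2 + 6*x + 9

The characteristic polynomial is χ_A(x) = (x + 3)^4, so the eigenvalues are known. The minimal polynomial is
  m_A(x) = Π_λ (x − λ)^{k_λ}
where k_λ is the size of the *largest* Jordan block for λ (equivalently, the smallest k with (A − λI)^k v = 0 for every generalised eigenvector v of λ).

  λ = -3: largest Jordan block has size 2, contributing (x + 3)^2

So m_A(x) = (x + 3)^2 = x^2 + 6*x + 9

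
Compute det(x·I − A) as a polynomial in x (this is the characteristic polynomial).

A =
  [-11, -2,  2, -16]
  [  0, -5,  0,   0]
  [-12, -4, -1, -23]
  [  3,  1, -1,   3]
x^4 + 14*x^3 + 69*x^2 + 140*x + 100

Expanding det(x·I − A) (e.g. by cofactor expansion or by noting that A is similar to its Jordan form J, which has the same characteristic polynomial as A) gives
  χ_A(x) = x^4 + 14*x^3 + 69*x^2 + 140*x + 100
which factors as (x + 2)^2*(x + 5)^2. The eigenvalues (with algebraic multiplicities) are λ = -5 with multiplicity 2, λ = -2 with multiplicity 2.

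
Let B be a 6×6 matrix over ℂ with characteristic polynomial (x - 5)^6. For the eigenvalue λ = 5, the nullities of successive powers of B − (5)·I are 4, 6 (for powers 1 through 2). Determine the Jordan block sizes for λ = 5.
Block sizes for λ = 5: [2, 2, 1, 1]

From the dimensions of kernels of powers, the number of Jordan blocks of size at least j is d_j − d_{j−1} where d_j = dim ker(N^j) (with d_0 = 0). Computing the differences gives [4, 2].
The number of blocks of size exactly k is (#blocks of size ≥ k) − (#blocks of size ≥ k + 1), so the partition is: 2 block(s) of size 1, 2 block(s) of size 2.
In nonincreasing order the block sizes are [2, 2, 1, 1].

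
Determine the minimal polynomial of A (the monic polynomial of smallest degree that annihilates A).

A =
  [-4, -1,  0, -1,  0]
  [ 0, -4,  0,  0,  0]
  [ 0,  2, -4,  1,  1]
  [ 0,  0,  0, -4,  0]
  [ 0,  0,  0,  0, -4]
x^2 + 8*x + 16

The characteristic polynomial is χ_A(x) = (x + 4)^5, so the eigenvalues are known. The minimal polynomial is
  m_A(x) = Π_λ (x − λ)^{k_λ}
where k_λ is the size of the *largest* Jordan block for λ (equivalently, the smallest k with (A − λI)^k v = 0 for every generalised eigenvector v of λ).

  λ = -4: largest Jordan block has size 2, contributing (x + 4)^2

So m_A(x) = (x + 4)^2 = x^2 + 8*x + 16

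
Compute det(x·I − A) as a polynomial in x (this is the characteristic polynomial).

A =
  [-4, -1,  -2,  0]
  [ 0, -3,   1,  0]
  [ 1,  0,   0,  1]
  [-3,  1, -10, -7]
x^4 + 14*x^3 + 73*x^2 + 168*x + 144

Expanding det(x·I − A) (e.g. by cofactor expansion or by noting that A is similar to its Jordan form J, which has the same characteristic polynomial as A) gives
  χ_A(x) = x^4 + 14*x^3 + 73*x^2 + 168*x + 144
which factors as (x + 3)^2*(x + 4)^2. The eigenvalues (with algebraic multiplicities) are λ = -4 with multiplicity 2, λ = -3 with multiplicity 2.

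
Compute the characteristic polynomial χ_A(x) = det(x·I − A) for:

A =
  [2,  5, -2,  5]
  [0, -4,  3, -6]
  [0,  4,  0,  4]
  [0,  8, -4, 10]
x^4 - 8*x^3 + 24*x^2 - 32*x + 16

Expanding det(x·I − A) (e.g. by cofactor expansion or by noting that A is similar to its Jordan form J, which has the same characteristic polynomial as A) gives
  χ_A(x) = x^4 - 8*x^3 + 24*x^2 - 32*x + 16
which factors as (x - 2)^4. The eigenvalues (with algebraic multiplicities) are λ = 2 with multiplicity 4.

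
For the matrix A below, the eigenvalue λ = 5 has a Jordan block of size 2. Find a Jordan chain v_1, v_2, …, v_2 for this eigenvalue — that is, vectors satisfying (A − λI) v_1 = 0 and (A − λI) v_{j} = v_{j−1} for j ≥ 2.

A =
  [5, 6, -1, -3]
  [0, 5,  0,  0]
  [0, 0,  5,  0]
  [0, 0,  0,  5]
A Jordan chain for λ = 5 of length 2:
v_1 = (6, 0, 0, 0)ᵀ
v_2 = (0, 1, 0, 0)ᵀ

Let N = A − (5)·I. We want v_2 with N^2 v_2 = 0 but N^1 v_2 ≠ 0; then v_{j-1} := N · v_j for j = 2, …, 2.

Pick v_2 = (0, 1, 0, 0)ᵀ.
Then v_1 = N · v_2 = (6, 0, 0, 0)ᵀ.

Sanity check: (A − (5)·I) v_1 = (0, 0, 0, 0)ᵀ = 0. ✓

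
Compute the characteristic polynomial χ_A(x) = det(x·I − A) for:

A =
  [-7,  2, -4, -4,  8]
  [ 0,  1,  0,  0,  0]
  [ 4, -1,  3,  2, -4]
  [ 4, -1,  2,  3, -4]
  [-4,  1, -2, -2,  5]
x^5 - 5*x^4 + 10*x^3 - 10*x^2 + 5*x - 1

Expanding det(x·I − A) (e.g. by cofactor expansion or by noting that A is similar to its Jordan form J, which has the same characteristic polynomial as A) gives
  χ_A(x) = x^5 - 5*x^4 + 10*x^3 - 10*x^2 + 5*x - 1
which factors as (x - 1)^5. The eigenvalues (with algebraic multiplicities) are λ = 1 with multiplicity 5.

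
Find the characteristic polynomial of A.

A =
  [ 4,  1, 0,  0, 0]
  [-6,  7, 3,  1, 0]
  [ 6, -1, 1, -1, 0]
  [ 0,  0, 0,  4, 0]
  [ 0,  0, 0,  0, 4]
x^5 - 20*x^4 + 160*x^3 - 640*x^2 + 1280*x - 1024

Expanding det(x·I − A) (e.g. by cofactor expansion or by noting that A is similar to its Jordan form J, which has the same characteristic polynomial as A) gives
  χ_A(x) = x^5 - 20*x^4 + 160*x^3 - 640*x^2 + 1280*x - 1024
which factors as (x - 4)^5. The eigenvalues (with algebraic multiplicities) are λ = 4 with multiplicity 5.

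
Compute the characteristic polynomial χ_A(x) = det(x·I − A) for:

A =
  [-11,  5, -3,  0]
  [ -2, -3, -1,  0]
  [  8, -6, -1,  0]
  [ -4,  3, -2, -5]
x^4 + 20*x^3 + 150*x^2 + 500*x + 625

Expanding det(x·I − A) (e.g. by cofactor expansion or by noting that A is similar to its Jordan form J, which has the same characteristic polynomial as A) gives
  χ_A(x) = x^4 + 20*x^3 + 150*x^2 + 500*x + 625
which factors as (x + 5)^4. The eigenvalues (with algebraic multiplicities) are λ = -5 with multiplicity 4.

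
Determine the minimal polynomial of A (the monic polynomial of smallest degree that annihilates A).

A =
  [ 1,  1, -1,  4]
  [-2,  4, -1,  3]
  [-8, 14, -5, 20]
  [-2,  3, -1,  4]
x^3 - 3*x^2 + 3*x - 1

The characteristic polynomial is χ_A(x) = (x - 1)^4, so the eigenvalues are known. The minimal polynomial is
  m_A(x) = Π_λ (x − λ)^{k_λ}
where k_λ is the size of the *largest* Jordan block for λ (equivalently, the smallest k with (A − λI)^k v = 0 for every generalised eigenvector v of λ).

  λ = 1: largest Jordan block has size 3, contributing (x − 1)^3

So m_A(x) = (x - 1)^3 = x^3 - 3*x^2 + 3*x - 1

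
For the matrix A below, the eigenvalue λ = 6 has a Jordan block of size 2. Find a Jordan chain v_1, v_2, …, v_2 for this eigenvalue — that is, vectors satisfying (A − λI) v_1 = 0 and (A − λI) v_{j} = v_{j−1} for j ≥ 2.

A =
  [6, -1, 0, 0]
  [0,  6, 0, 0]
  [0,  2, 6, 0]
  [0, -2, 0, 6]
A Jordan chain for λ = 6 of length 2:
v_1 = (-1, 0, 2, -2)ᵀ
v_2 = (0, 1, 0, 0)ᵀ

Let N = A − (6)·I. We want v_2 with N^2 v_2 = 0 but N^1 v_2 ≠ 0; then v_{j-1} := N · v_j for j = 2, …, 2.

Pick v_2 = (0, 1, 0, 0)ᵀ.
Then v_1 = N · v_2 = (-1, 0, 2, -2)ᵀ.

Sanity check: (A − (6)·I) v_1 = (0, 0, 0, 0)ᵀ = 0. ✓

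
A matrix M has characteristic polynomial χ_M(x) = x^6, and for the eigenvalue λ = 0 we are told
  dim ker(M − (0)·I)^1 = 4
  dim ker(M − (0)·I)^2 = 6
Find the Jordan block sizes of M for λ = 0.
Block sizes for λ = 0: [2, 2, 1, 1]

From the dimensions of kernels of powers, the number of Jordan blocks of size at least j is d_j − d_{j−1} where d_j = dim ker(N^j) (with d_0 = 0). Computing the differences gives [4, 2].
The number of blocks of size exactly k is (#blocks of size ≥ k) − (#blocks of size ≥ k + 1), so the partition is: 2 block(s) of size 1, 2 block(s) of size 2.
In nonincreasing order the block sizes are [2, 2, 1, 1].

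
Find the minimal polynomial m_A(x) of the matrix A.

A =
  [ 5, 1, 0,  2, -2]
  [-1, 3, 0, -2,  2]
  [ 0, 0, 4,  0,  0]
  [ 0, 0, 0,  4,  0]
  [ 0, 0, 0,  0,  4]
x^2 - 8*x + 16

The characteristic polynomial is χ_A(x) = (x - 4)^5, so the eigenvalues are known. The minimal polynomial is
  m_A(x) = Π_λ (x − λ)^{k_λ}
where k_λ is the size of the *largest* Jordan block for λ (equivalently, the smallest k with (A − λI)^k v = 0 for every generalised eigenvector v of λ).

  λ = 4: largest Jordan block has size 2, contributing (x − 4)^2

So m_A(x) = (x - 4)^2 = x^2 - 8*x + 16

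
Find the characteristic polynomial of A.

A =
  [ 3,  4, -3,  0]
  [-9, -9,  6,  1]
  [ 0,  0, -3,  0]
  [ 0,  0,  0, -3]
x^4 + 12*x^3 + 54*x^2 + 108*x + 81

Expanding det(x·I − A) (e.g. by cofactor expansion or by noting that A is similar to its Jordan form J, which has the same characteristic polynomial as A) gives
  χ_A(x) = x^4 + 12*x^3 + 54*x^2 + 108*x + 81
which factors as (x + 3)^4. The eigenvalues (with algebraic multiplicities) are λ = -3 with multiplicity 4.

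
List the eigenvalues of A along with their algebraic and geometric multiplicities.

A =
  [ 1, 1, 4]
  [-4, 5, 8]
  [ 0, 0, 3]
λ = 3: alg = 3, geom = 2

Step 1 — factor the characteristic polynomial to read off the algebraic multiplicities:
  χ_A(x) = (x - 3)^3

Step 2 — compute geometric multiplicities via the rank-nullity identity g(λ) = n − rank(A − λI):
  rank(A − (3)·I) = 1, so dim ker(A − (3)·I) = n − 1 = 2

Summary:
  λ = 3: algebraic multiplicity = 3, geometric multiplicity = 2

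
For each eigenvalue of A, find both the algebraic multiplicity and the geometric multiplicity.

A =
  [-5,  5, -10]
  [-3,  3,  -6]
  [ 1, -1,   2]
λ = 0: alg = 3, geom = 2

Step 1 — factor the characteristic polynomial to read off the algebraic multiplicities:
  χ_A(x) = x^3

Step 2 — compute geometric multiplicities via the rank-nullity identity g(λ) = n − rank(A − λI):
  rank(A − (0)·I) = 1, so dim ker(A − (0)·I) = n − 1 = 2

Summary:
  λ = 0: algebraic multiplicity = 3, geometric multiplicity = 2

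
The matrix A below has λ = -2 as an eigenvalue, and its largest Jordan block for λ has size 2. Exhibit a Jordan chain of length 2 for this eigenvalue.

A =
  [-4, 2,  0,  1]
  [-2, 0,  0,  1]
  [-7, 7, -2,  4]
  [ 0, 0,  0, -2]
A Jordan chain for λ = -2 of length 2:
v_1 = (-2, -2, -7, 0)ᵀ
v_2 = (1, 0, 0, 0)ᵀ

Let N = A − (-2)·I. We want v_2 with N^2 v_2 = 0 but N^1 v_2 ≠ 0; then v_{j-1} := N · v_j for j = 2, …, 2.

Pick v_2 = (1, 0, 0, 0)ᵀ.
Then v_1 = N · v_2 = (-2, -2, -7, 0)ᵀ.

Sanity check: (A − (-2)·I) v_1 = (0, 0, 0, 0)ᵀ = 0. ✓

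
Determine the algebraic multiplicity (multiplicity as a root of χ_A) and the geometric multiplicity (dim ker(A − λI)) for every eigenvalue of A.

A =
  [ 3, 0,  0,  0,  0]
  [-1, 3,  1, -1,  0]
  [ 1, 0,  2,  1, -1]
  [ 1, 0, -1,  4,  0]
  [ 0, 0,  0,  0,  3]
λ = 3: alg = 5, geom = 3

Step 1 — factor the characteristic polynomial to read off the algebraic multiplicities:
  χ_A(x) = (x - 3)^5

Step 2 — compute geometric multiplicities via the rank-nullity identity g(λ) = n − rank(A − λI):
  rank(A − (3)·I) = 2, so dim ker(A − (3)·I) = n − 2 = 3

Summary:
  λ = 3: algebraic multiplicity = 5, geometric multiplicity = 3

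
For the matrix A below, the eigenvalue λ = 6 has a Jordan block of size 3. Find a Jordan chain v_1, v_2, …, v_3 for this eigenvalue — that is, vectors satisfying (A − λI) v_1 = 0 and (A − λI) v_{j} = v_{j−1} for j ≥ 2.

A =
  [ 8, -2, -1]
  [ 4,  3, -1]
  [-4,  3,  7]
A Jordan chain for λ = 6 of length 3:
v_1 = (-1, -2, 2)ᵀ
v_2 = (-2, -3, 3)ᵀ
v_3 = (0, 1, 0)ᵀ

Let N = A − (6)·I. We want v_3 with N^3 v_3 = 0 but N^2 v_3 ≠ 0; then v_{j-1} := N · v_j for j = 3, …, 2.

Pick v_3 = (0, 1, 0)ᵀ.
Then v_2 = N · v_3 = (-2, -3, 3)ᵀ.
Then v_1 = N · v_2 = (-1, -2, 2)ᵀ.

Sanity check: (A − (6)·I) v_1 = (0, 0, 0)ᵀ = 0. ✓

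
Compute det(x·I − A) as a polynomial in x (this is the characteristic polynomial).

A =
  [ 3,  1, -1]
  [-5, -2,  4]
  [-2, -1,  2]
x^3 - 3*x^2 + 3*x - 1

Expanding det(x·I − A) (e.g. by cofactor expansion or by noting that A is similar to its Jordan form J, which has the same characteristic polynomial as A) gives
  χ_A(x) = x^3 - 3*x^2 + 3*x - 1
which factors as (x - 1)^3. The eigenvalues (with algebraic multiplicities) are λ = 1 with multiplicity 3.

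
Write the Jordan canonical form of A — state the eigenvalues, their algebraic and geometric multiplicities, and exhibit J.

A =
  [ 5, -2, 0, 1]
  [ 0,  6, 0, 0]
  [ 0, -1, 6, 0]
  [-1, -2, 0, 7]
J_2(6) ⊕ J_2(6)

The characteristic polynomial is
  det(x·I − A) = x^4 - 24*x^3 + 216*x^2 - 864*x + 1296 = (x - 6)^4

Eigenvalues and multiplicities (the geometric multiplicity of λ is n − rank(A − λI), which equals the number of Jordan blocks for λ):
  λ = 6: algebraic multiplicity = 4, geometric multiplicity = 2

Determining the block sizes for each eigenvalue:
  λ = 6: with am = 4 and gm = 2, the partition is not yet determined (e.g. several partitions of 4 into 2 parts exist). Let N = A − (6)·I. Computing rank(N^1) = 2, rank(N^2) = 0; the number of blocks of size ≥ j is rank(N^{j−1}) − rank(N^j), giving [2, 2]. So we have 2 block(s) of size 2 → block sizes [2, 2]

Assembling the blocks gives a Jordan form
J =
  [6, 1, 0, 0]
  [0, 6, 0, 0]
  [0, 0, 6, 1]
  [0, 0, 0, 6]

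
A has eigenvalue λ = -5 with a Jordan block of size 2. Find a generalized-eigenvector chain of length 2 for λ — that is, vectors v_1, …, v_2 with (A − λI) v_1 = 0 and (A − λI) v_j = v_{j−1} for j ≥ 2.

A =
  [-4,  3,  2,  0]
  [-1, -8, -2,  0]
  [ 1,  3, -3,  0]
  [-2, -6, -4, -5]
A Jordan chain for λ = -5 of length 2:
v_1 = (1, -1, 1, -2)ᵀ
v_2 = (1, 0, 0, 0)ᵀ

Let N = A − (-5)·I. We want v_2 with N^2 v_2 = 0 but N^1 v_2 ≠ 0; then v_{j-1} := N · v_j for j = 2, …, 2.

Pick v_2 = (1, 0, 0, 0)ᵀ.
Then v_1 = N · v_2 = (1, -1, 1, -2)ᵀ.

Sanity check: (A − (-5)·I) v_1 = (0, 0, 0, 0)ᵀ = 0. ✓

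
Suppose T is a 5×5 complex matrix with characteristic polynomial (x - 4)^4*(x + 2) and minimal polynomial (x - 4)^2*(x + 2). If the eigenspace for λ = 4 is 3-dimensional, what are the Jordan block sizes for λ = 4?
Block sizes for λ = 4: [2, 1, 1]

Step 1 — from the characteristic polynomial, algebraic multiplicity of λ = 4 is 4. From dim ker(T − (4)·I) = 3, there are exactly 3 Jordan blocks for λ = 4.
Step 2 — from the minimal polynomial, the factor (x − 4)^2 tells us the largest block for λ = 4 has size 2.
Step 3 — with total size 4, 3 blocks, and largest block 2, the block sizes (in nonincreasing order) are [2, 1, 1].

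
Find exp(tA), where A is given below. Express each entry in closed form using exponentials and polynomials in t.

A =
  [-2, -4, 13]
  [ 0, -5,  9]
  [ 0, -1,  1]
e^{tA} =
  [exp(-2*t), -t^2*exp(-2*t)/2 - 4*t*exp(-2*t), 3*t^2*exp(-2*t)/2 + 13*t*exp(-2*t)]
  [0, -3*t*exp(-2*t) + exp(-2*t), 9*t*exp(-2*t)]
  [0, -t*exp(-2*t), 3*t*exp(-2*t) + exp(-2*t)]

Strategy: write A = P · J · P⁻¹ where J is a Jordan canonical form, so e^{tA} = P · e^{tJ} · P⁻¹, and e^{tJ} can be computed block-by-block.

A has Jordan form
J =
  [-2,  1,  0]
  [ 0, -2,  1]
  [ 0,  0, -2]
(up to reordering of blocks).

Per-block formulas:
  For a 3×3 Jordan block J_3(-2): exp(t · J_3(-2)) = e^(-2t)·(I + t·N + (t^2/2)·N^2), where N is the 3×3 nilpotent shift.

After assembling e^{tJ} and conjugating by P, we get:

e^{tA} =
  [exp(-2*t), -t^2*exp(-2*t)/2 - 4*t*exp(-2*t), 3*t^2*exp(-2*t)/2 + 13*t*exp(-2*t)]
  [0, -3*t*exp(-2*t) + exp(-2*t), 9*t*exp(-2*t)]
  [0, -t*exp(-2*t), 3*t*exp(-2*t) + exp(-2*t)]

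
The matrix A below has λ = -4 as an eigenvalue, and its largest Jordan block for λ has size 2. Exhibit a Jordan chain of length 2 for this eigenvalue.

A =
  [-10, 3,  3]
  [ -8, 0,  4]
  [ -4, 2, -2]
A Jordan chain for λ = -4 of length 2:
v_1 = (-6, -8, -4)ᵀ
v_2 = (1, 0, 0)ᵀ

Let N = A − (-4)·I. We want v_2 with N^2 v_2 = 0 but N^1 v_2 ≠ 0; then v_{j-1} := N · v_j for j = 2, …, 2.

Pick v_2 = (1, 0, 0)ᵀ.
Then v_1 = N · v_2 = (-6, -8, -4)ᵀ.

Sanity check: (A − (-4)·I) v_1 = (0, 0, 0)ᵀ = 0. ✓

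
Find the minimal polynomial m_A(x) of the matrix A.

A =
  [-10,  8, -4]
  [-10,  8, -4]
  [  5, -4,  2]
x^2

The characteristic polynomial is χ_A(x) = x^3, so the eigenvalues are known. The minimal polynomial is
  m_A(x) = Π_λ (x − λ)^{k_λ}
where k_λ is the size of the *largest* Jordan block for λ (equivalently, the smallest k with (A − λI)^k v = 0 for every generalised eigenvector v of λ).

  λ = 0: largest Jordan block has size 2, contributing (x − 0)^2

So m_A(x) = x^2 = x^2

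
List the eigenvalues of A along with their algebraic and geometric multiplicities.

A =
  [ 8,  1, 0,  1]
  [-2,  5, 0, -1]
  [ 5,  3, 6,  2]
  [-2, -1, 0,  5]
λ = 6: alg = 4, geom = 2

Step 1 — factor the characteristic polynomial to read off the algebraic multiplicities:
  χ_A(x) = (x - 6)^4

Step 2 — compute geometric multiplicities via the rank-nullity identity g(λ) = n − rank(A − λI):
  rank(A − (6)·I) = 2, so dim ker(A − (6)·I) = n − 2 = 2

Summary:
  λ = 6: algebraic multiplicity = 4, geometric multiplicity = 2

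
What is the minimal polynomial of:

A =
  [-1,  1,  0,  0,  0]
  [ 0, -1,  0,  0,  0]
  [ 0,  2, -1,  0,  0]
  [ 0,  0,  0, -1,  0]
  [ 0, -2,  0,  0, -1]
x^2 + 2*x + 1

The characteristic polynomial is χ_A(x) = (x + 1)^5, so the eigenvalues are known. The minimal polynomial is
  m_A(x) = Π_λ (x − λ)^{k_λ}
where k_λ is the size of the *largest* Jordan block for λ (equivalently, the smallest k with (A − λI)^k v = 0 for every generalised eigenvector v of λ).

  λ = -1: largest Jordan block has size 2, contributing (x + 1)^2

So m_A(x) = (x + 1)^2 = x^2 + 2*x + 1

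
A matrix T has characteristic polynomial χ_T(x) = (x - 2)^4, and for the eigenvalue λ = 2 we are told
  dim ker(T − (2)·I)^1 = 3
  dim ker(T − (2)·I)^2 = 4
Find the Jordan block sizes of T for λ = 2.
Block sizes for λ = 2: [2, 1, 1]

From the dimensions of kernels of powers, the number of Jordan blocks of size at least j is d_j − d_{j−1} where d_j = dim ker(N^j) (with d_0 = 0). Computing the differences gives [3, 1].
The number of blocks of size exactly k is (#blocks of size ≥ k) − (#blocks of size ≥ k + 1), so the partition is: 2 block(s) of size 1, 1 block(s) of size 2.
In nonincreasing order the block sizes are [2, 1, 1].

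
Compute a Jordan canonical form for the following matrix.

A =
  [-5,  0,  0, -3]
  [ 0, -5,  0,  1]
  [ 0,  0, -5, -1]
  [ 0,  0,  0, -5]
J_2(-5) ⊕ J_1(-5) ⊕ J_1(-5)

The characteristic polynomial is
  det(x·I − A) = x^4 + 20*x^3 + 150*x^2 + 500*x + 625 = (x + 5)^4

Eigenvalues and multiplicities (the geometric multiplicity of λ is n − rank(A − λI), which equals the number of Jordan blocks for λ):
  λ = -5: algebraic multiplicity = 4, geometric multiplicity = 3

Determining the block sizes for each eigenvalue:
  λ = -5: 3 blocks summing to 4 forces exactly one block of size 2 and the rest size 1 → block sizes [2, 1, 1]

Assembling the blocks gives a Jordan form
J =
  [-5,  1,  0,  0]
  [ 0, -5,  0,  0]
  [ 0,  0, -5,  0]
  [ 0,  0,  0, -5]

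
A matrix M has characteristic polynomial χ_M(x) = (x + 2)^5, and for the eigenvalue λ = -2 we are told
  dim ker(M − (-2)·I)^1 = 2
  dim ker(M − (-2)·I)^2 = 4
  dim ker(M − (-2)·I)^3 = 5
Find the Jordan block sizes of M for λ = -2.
Block sizes for λ = -2: [3, 2]

From the dimensions of kernels of powers, the number of Jordan blocks of size at least j is d_j − d_{j−1} where d_j = dim ker(N^j) (with d_0 = 0). Computing the differences gives [2, 2, 1].
The number of blocks of size exactly k is (#blocks of size ≥ k) − (#blocks of size ≥ k + 1), so the partition is: 1 block(s) of size 2, 1 block(s) of size 3.
In nonincreasing order the block sizes are [3, 2].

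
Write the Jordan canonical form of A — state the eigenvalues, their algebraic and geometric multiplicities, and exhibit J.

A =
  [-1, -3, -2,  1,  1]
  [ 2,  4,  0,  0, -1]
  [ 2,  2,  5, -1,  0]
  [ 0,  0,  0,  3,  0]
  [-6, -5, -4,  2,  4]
J_2(3) ⊕ J_2(3) ⊕ J_1(3)

The characteristic polynomial is
  det(x·I − A) = x^5 - 15*x^4 + 90*x^3 - 270*x^2 + 405*x - 243 = (x - 3)^5

Eigenvalues and multiplicities (the geometric multiplicity of λ is n − rank(A − λI), which equals the number of Jordan blocks for λ):
  λ = 3: algebraic multiplicity = 5, geometric multiplicity = 3

Determining the block sizes for each eigenvalue:
  λ = 3: with am = 5 and gm = 3, the partition is not yet determined (e.g. several partitions of 5 into 3 parts exist). Let N = A − (3)·I. Computing rank(N^1) = 2, rank(N^2) = 0; the number of blocks of size ≥ j is rank(N^{j−1}) − rank(N^j), giving [3, 2]. So we have 2 block(s) of size 2, 1 block(s) of size 1 → block sizes [2, 2, 1]

Assembling the blocks gives a Jordan form
J =
  [3, 1, 0, 0, 0]
  [0, 3, 0, 0, 0]
  [0, 0, 3, 1, 0]
  [0, 0, 0, 3, 0]
  [0, 0, 0, 0, 3]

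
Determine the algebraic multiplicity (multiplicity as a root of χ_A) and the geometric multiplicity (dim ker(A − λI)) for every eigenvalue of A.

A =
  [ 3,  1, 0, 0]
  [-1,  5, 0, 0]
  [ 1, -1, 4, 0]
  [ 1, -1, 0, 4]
λ = 4: alg = 4, geom = 3

Step 1 — factor the characteristic polynomial to read off the algebraic multiplicities:
  χ_A(x) = (x - 4)^4

Step 2 — compute geometric multiplicities via the rank-nullity identity g(λ) = n − rank(A − λI):
  rank(A − (4)·I) = 1, so dim ker(A − (4)·I) = n − 1 = 3

Summary:
  λ = 4: algebraic multiplicity = 4, geometric multiplicity = 3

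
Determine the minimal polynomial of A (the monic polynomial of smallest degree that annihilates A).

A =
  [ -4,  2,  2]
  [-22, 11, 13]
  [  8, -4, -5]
x^3 - 2*x^2 + x

The characteristic polynomial is χ_A(x) = x*(x - 1)^2, so the eigenvalues are known. The minimal polynomial is
  m_A(x) = Π_λ (x − λ)^{k_λ}
where k_λ is the size of the *largest* Jordan block for λ (equivalently, the smallest k with (A − λI)^k v = 0 for every generalised eigenvector v of λ).

  λ = 0: largest Jordan block has size 1, contributing (x − 0)
  λ = 1: largest Jordan block has size 2, contributing (x − 1)^2

So m_A(x) = x*(x - 1)^2 = x^3 - 2*x^2 + x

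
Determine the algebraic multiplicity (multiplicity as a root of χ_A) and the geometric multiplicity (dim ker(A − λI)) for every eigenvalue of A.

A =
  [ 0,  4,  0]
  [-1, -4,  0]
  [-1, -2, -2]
λ = -2: alg = 3, geom = 2

Step 1 — factor the characteristic polynomial to read off the algebraic multiplicities:
  χ_A(x) = (x + 2)^3

Step 2 — compute geometric multiplicities via the rank-nullity identity g(λ) = n − rank(A − λI):
  rank(A − (-2)·I) = 1, so dim ker(A − (-2)·I) = n − 1 = 2

Summary:
  λ = -2: algebraic multiplicity = 3, geometric multiplicity = 2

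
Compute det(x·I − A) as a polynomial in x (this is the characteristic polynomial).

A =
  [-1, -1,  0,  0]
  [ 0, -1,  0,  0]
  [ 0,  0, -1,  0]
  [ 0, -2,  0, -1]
x^4 + 4*x^3 + 6*x^2 + 4*x + 1

Expanding det(x·I − A) (e.g. by cofactor expansion or by noting that A is similar to its Jordan form J, which has the same characteristic polynomial as A) gives
  χ_A(x) = x^4 + 4*x^3 + 6*x^2 + 4*x + 1
which factors as (x + 1)^4. The eigenvalues (with algebraic multiplicities) are λ = -1 with multiplicity 4.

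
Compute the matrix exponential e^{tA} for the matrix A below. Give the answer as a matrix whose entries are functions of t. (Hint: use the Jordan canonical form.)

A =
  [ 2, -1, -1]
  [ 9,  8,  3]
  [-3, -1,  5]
e^{tA} =
  [3*t^2*exp(5*t)/2 - 3*t*exp(5*t) + exp(5*t), t^2*exp(5*t)/2 - t*exp(5*t), -t*exp(5*t)]
  [-9*t^2*exp(5*t)/2 + 9*t*exp(5*t), -3*t^2*exp(5*t)/2 + 3*t*exp(5*t) + exp(5*t), 3*t*exp(5*t)]
  [-3*t*exp(5*t), -t*exp(5*t), exp(5*t)]

Strategy: write A = P · J · P⁻¹ where J is a Jordan canonical form, so e^{tA} = P · e^{tJ} · P⁻¹, and e^{tJ} can be computed block-by-block.

A has Jordan form
J =
  [5, 1, 0]
  [0, 5, 1]
  [0, 0, 5]
(up to reordering of blocks).

Per-block formulas:
  For a 3×3 Jordan block J_3(5): exp(t · J_3(5)) = e^(5t)·(I + t·N + (t^2/2)·N^2), where N is the 3×3 nilpotent shift.

After assembling e^{tJ} and conjugating by P, we get:

e^{tA} =
  [3*t^2*exp(5*t)/2 - 3*t*exp(5*t) + exp(5*t), t^2*exp(5*t)/2 - t*exp(5*t), -t*exp(5*t)]
  [-9*t^2*exp(5*t)/2 + 9*t*exp(5*t), -3*t^2*exp(5*t)/2 + 3*t*exp(5*t) + exp(5*t), 3*t*exp(5*t)]
  [-3*t*exp(5*t), -t*exp(5*t), exp(5*t)]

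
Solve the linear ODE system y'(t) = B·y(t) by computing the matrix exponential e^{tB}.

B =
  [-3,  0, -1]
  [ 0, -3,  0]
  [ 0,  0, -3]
e^{tB} =
  [exp(-3*t), 0, -t*exp(-3*t)]
  [0, exp(-3*t), 0]
  [0, 0, exp(-3*t)]

Strategy: write B = P · J · P⁻¹ where J is a Jordan canonical form, so e^{tB} = P · e^{tJ} · P⁻¹, and e^{tJ} can be computed block-by-block.

B has Jordan form
J =
  [-3,  1,  0]
  [ 0, -3,  0]
  [ 0,  0, -3]
(up to reordering of blocks).

Per-block formulas:
  For a 1×1 block at λ = -3: exp(t · [-3]) = [e^(-3t)].
  For a 2×2 Jordan block J_2(-3): exp(t · J_2(-3)) = e^(-3t)·(I + t·N), where N is the 2×2 nilpotent shift.

After assembling e^{tJ} and conjugating by P, we get:

e^{tB} =
  [exp(-3*t), 0, -t*exp(-3*t)]
  [0, exp(-3*t), 0]
  [0, 0, exp(-3*t)]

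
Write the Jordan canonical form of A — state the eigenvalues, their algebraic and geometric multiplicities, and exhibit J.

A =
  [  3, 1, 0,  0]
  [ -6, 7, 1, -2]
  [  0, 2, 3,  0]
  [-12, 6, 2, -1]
J_3(3) ⊕ J_1(3)

The characteristic polynomial is
  det(x·I − A) = x^4 - 12*x^3 + 54*x^2 - 108*x + 81 = (x - 3)^4

Eigenvalues and multiplicities (the geometric multiplicity of λ is n − rank(A − λI), which equals the number of Jordan blocks for λ):
  λ = 3: algebraic multiplicity = 4, geometric multiplicity = 2

Determining the block sizes for each eigenvalue:
  λ = 3: with am = 4 and gm = 2, the partition is not yet determined (e.g. several partitions of 4 into 2 parts exist). Let N = A − (3)·I. Computing rank(N^1) = 2, rank(N^2) = 1, rank(N^3) = 0; the number of blocks of size ≥ j is rank(N^{j−1}) − rank(N^j), giving [2, 1, 1]. So we have 1 block(s) of size 3, 1 block(s) of size 1 → block sizes [3, 1]

Assembling the blocks gives a Jordan form
J =
  [3, 1, 0, 0]
  [0, 3, 1, 0]
  [0, 0, 3, 0]
  [0, 0, 0, 3]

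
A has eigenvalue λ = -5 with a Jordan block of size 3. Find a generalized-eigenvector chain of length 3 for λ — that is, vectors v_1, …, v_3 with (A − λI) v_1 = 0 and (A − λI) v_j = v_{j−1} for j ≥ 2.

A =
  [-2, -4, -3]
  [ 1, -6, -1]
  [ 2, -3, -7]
A Jordan chain for λ = -5 of length 3:
v_1 = (-1, 0, -1)ᵀ
v_2 = (3, 1, 2)ᵀ
v_3 = (1, 0, 0)ᵀ

Let N = A − (-5)·I. We want v_3 with N^3 v_3 = 0 but N^2 v_3 ≠ 0; then v_{j-1} := N · v_j for j = 3, …, 2.

Pick v_3 = (1, 0, 0)ᵀ.
Then v_2 = N · v_3 = (3, 1, 2)ᵀ.
Then v_1 = N · v_2 = (-1, 0, -1)ᵀ.

Sanity check: (A − (-5)·I) v_1 = (0, 0, 0)ᵀ = 0. ✓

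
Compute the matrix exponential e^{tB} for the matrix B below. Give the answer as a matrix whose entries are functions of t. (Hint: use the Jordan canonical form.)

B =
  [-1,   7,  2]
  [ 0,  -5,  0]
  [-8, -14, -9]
e^{tB} =
  [4*t*exp(-5*t) + exp(-5*t), 7*t*exp(-5*t), 2*t*exp(-5*t)]
  [0, exp(-5*t), 0]
  [-8*t*exp(-5*t), -14*t*exp(-5*t), -4*t*exp(-5*t) + exp(-5*t)]

Strategy: write B = P · J · P⁻¹ where J is a Jordan canonical form, so e^{tB} = P · e^{tJ} · P⁻¹, and e^{tJ} can be computed block-by-block.

B has Jordan form
J =
  [-5,  1,  0]
  [ 0, -5,  0]
  [ 0,  0, -5]
(up to reordering of blocks).

Per-block formulas:
  For a 2×2 Jordan block J_2(-5): exp(t · J_2(-5)) = e^(-5t)·(I + t·N), where N is the 2×2 nilpotent shift.
  For a 1×1 block at λ = -5: exp(t · [-5]) = [e^(-5t)].

After assembling e^{tJ} and conjugating by P, we get:

e^{tB} =
  [4*t*exp(-5*t) + exp(-5*t), 7*t*exp(-5*t), 2*t*exp(-5*t)]
  [0, exp(-5*t), 0]
  [-8*t*exp(-5*t), -14*t*exp(-5*t), -4*t*exp(-5*t) + exp(-5*t)]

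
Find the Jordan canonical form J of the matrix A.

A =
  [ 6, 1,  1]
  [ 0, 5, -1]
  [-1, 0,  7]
J_3(6)

The characteristic polynomial is
  det(x·I − A) = x^3 - 18*x^2 + 108*x - 216 = (x - 6)^3

Eigenvalues and multiplicities (the geometric multiplicity of λ is n − rank(A − λI), which equals the number of Jordan blocks for λ):
  λ = 6: algebraic multiplicity = 3, geometric multiplicity = 1

Determining the block sizes for each eigenvalue:
  λ = 6: one block (gm = 1), so the single block has size am = 3 → block sizes [3]

Assembling the blocks gives a Jordan form
J =
  [6, 1, 0]
  [0, 6, 1]
  [0, 0, 6]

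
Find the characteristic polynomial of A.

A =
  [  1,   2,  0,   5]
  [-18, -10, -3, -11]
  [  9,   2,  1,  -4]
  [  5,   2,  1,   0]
x^4 + 8*x^3 + 24*x^2 + 32*x + 16

Expanding det(x·I − A) (e.g. by cofactor expansion or by noting that A is similar to its Jordan form J, which has the same characteristic polynomial as A) gives
  χ_A(x) = x^4 + 8*x^3 + 24*x^2 + 32*x + 16
which factors as (x + 2)^4. The eigenvalues (with algebraic multiplicities) are λ = -2 with multiplicity 4.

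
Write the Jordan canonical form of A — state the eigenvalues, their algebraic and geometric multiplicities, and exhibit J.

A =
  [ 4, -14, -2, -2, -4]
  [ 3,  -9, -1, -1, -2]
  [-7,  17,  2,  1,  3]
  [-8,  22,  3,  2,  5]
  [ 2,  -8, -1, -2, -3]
J_1(-2) ⊕ J_1(-2) ⊕ J_3(0)

The characteristic polynomial is
  det(x·I − A) = x^5 + 4*x^4 + 4*x^3 = x^3*(x + 2)^2

Eigenvalues and multiplicities (the geometric multiplicity of λ is n − rank(A − λI), which equals the number of Jordan blocks for λ):
  λ = -2: algebraic multiplicity = 2, geometric multiplicity = 2
  λ = 0: algebraic multiplicity = 3, geometric multiplicity = 1

Determining the block sizes for each eigenvalue:
  λ = -2: gm = am = 2, so every block has size 1 → block sizes [1, 1]
  λ = 0: one block (gm = 1), so the single block has size am = 3 → block sizes [3]

Assembling the blocks gives a Jordan form
J =
  [-2,  0, 0, 0, 0]
  [ 0, -2, 0, 0, 0]
  [ 0,  0, 0, 1, 0]
  [ 0,  0, 0, 0, 1]
  [ 0,  0, 0, 0, 0]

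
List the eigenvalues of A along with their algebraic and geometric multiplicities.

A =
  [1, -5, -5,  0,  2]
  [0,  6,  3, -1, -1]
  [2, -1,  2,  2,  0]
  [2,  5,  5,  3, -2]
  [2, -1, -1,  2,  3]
λ = 3: alg = 5, geom = 3

Step 1 — factor the characteristic polynomial to read off the algebraic multiplicities:
  χ_A(x) = (x - 3)^5

Step 2 — compute geometric multiplicities via the rank-nullity identity g(λ) = n − rank(A − λI):
  rank(A − (3)·I) = 2, so dim ker(A − (3)·I) = n − 2 = 3

Summary:
  λ = 3: algebraic multiplicity = 5, geometric multiplicity = 3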